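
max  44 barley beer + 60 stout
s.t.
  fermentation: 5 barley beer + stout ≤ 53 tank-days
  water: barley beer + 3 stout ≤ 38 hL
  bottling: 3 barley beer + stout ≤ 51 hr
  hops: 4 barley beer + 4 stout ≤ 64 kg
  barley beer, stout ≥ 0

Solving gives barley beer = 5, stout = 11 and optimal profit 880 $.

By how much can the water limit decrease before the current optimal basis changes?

8.5

Binding constraints: water, hops. The basis is B = [[1,3],[4,4]] with det -8.
Per unit decrease in water, x* moves by d = (0.5, -0.5).
The basis stays optimal until fermentation becomes binding; allowable decrease = 8.5 hL.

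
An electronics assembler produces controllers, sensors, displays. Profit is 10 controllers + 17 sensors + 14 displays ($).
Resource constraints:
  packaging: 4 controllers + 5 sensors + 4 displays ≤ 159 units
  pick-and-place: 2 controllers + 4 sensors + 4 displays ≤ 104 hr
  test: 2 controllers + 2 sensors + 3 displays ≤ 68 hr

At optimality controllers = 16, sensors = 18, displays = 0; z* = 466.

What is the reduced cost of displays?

-4.5

Binding: pick-and-place and test. Non-binding: packaging (5 unused).
Slack constraints have shadow price 0 (complementary slackness).
The binding rows give the dual system: 2·y_pick-and-place + 2·y_test = 10 and 4·y_pick-and-place + 2·y_test = 17.
This yields shadow prices y_pick-and-place = 3.5, y_test = 1.5.
Reduced cost of displays: c₃ − yᵀa₃ = 14 − (3.5·4 + 1.5·3) = 14 − 18.5 = -4.5.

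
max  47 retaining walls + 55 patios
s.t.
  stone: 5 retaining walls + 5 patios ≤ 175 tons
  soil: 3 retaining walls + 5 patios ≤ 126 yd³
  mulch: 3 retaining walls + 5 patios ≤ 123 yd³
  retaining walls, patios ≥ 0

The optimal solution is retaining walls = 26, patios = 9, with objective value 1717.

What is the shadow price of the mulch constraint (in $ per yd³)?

4

At the optimum: stone uses 175 of 175 (binding); soil uses 123 of 126 (slack = 3); mulch uses 123 of 123 (binding).
Slack constraints have shadow price 0 (complementary slackness).
The binding rows give the dual system: 5·y_stone + 3·y_mulch = 47 and 5·y_stone + 5·y_mulch = 55.
→ y_stone = 7 and y_mulch = 4.
Shadow price of mulch = 4.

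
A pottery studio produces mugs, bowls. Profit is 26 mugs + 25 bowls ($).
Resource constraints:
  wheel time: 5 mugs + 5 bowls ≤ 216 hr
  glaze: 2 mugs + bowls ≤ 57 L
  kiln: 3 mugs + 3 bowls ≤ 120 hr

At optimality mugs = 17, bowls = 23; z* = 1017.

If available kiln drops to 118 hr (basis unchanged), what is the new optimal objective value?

Check each constraint at x*: wheel time 200/216 (slack 16); glaze 57/57 (tight); kiln 120/120 (tight).
Slack constraints have shadow price 0 (complementary slackness).
From A_Bᵀ y = c: 2·y_glaze + 3·y_kiln = 26; 1·y_glaze + 3·y_kiln = 25.
→ y_glaze = 1 and y_kiln = 8.
Δz = y_kiln·Δb = 8 × (-2) = -16, so new z* = 1017 − 16 = 1001.

1001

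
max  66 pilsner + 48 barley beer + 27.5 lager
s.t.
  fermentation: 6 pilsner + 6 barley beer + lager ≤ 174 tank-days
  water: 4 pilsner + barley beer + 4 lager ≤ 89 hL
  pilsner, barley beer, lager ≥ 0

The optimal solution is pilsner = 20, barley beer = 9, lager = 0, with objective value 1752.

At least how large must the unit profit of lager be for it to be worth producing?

31

Check each constraint at x*: fermentation 174/174 (tight); water 89/89 (tight).
The binding rows give the dual system: 6·y_fermentation + 4·y_water = 66 and 6·y_fermentation + 1·y_water = 48.
→ y_fermentation = 7 and y_water = 6.
lager enters the basis when its profit ≥ yᵀa₃ = 7·1 + 6·4 = 31.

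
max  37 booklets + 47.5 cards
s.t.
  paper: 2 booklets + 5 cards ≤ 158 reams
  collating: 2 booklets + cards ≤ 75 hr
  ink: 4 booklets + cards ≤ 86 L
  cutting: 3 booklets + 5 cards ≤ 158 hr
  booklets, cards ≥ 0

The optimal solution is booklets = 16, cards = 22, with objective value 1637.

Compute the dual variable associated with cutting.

At the optimum: paper uses 142 of 158 (slack = 16); collating uses 54 of 75 (slack = 21); ink uses 86 of 86 (binding); cutting uses 158 of 158 (binding).
Since paper, collating are not tight, their duals are 0.
From A_Bᵀ y = c: 4·y_ink + 3·y_cutting = 37; 1·y_ink + 5·y_cutting = 47.5.
Solving: y_ink = 2.5, y_cutting = 9.
Shadow price of cutting = 9.

9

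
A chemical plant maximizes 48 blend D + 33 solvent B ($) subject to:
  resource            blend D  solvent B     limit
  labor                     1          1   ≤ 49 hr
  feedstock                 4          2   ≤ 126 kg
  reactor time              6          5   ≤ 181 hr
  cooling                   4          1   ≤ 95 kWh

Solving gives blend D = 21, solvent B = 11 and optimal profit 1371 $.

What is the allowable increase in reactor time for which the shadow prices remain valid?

70

Binding constraints: reactor time, cooling. The basis is B = [[6,5],[4,1]] with det -14.
Per unit increase in reactor time, x* moves by d = (-0.0714, 0.2857).
The basis stays optimal until feedstock becomes binding; allowable increase = 70 hr.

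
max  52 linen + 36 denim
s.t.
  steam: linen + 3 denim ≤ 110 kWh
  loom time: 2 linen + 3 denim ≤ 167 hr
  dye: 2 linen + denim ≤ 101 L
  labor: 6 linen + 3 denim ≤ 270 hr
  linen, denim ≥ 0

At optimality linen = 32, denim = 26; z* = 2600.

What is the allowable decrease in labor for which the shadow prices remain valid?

160

Binding constraints: steam, labor. The basis is B = [[1,3],[6,3]] with det -15.
Per unit decrease in labor, x* moves by d = (-0.2, 0.0667).
The basis stays optimal until linen reaches 0; allowable decrease = 160 hr.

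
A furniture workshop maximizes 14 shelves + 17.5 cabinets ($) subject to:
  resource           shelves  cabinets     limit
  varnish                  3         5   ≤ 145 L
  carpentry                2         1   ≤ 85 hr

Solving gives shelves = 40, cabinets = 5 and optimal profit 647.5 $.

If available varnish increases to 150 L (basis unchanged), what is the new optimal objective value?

At the optimum: varnish uses 145 of 145 (binding); carpentry uses 85 of 85 (binding).
The binding rows give the dual system: 3·y_varnish + 2·y_carpentry = 14 and 5·y_varnish + 1·y_carpentry = 17.5.
→ y_varnish = 3 and y_carpentry = 2.5.
Δz = y_varnish·Δb = 3 × (5) = 15, so new z* = 647.5 + 15 = 662.5.

662.5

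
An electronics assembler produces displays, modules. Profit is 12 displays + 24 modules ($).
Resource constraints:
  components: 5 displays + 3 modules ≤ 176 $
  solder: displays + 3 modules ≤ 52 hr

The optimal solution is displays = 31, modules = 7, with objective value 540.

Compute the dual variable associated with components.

Check each constraint at x*: components 176/176 (tight); solder 52/52 (tight).
Dual feasibility on the basic columns requires 5·y_components + 1·y_solder = 12, 3·y_components + 3·y_solder = 24.
→ y_components = 1 and y_solder = 7.
Shadow price of components = 1.

1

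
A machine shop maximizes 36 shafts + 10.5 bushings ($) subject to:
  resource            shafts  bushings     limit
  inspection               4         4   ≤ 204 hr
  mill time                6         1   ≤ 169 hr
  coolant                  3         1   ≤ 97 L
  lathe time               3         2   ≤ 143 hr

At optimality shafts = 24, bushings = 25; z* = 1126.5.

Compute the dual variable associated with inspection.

0

Binding: mill time and coolant. Non-binding: inspection (8 unused), lathe time (21 unused).
Since inspection, lathe time are not tight, their duals are 0.
Dual feasibility on the basic columns requires 6·y_mill time + 3·y_coolant = 36, 1·y_mill time + 1·y_coolant = 10.5.
This yields shadow prices y_mill time = 1.5, y_coolant = 9.
Shadow price of inspection = 0.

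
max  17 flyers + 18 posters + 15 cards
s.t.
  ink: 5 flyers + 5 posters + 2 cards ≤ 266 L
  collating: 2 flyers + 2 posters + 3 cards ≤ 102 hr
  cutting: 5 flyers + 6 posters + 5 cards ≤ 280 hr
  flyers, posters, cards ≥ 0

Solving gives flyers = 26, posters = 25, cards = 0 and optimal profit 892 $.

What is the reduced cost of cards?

-8

At the optimum: ink uses 255 of 266 (slack = 11); collating uses 102 of 102 (binding); cutting uses 280 of 280 (binding).
Since ink is not tight, its dual is 0.
The binding rows give the dual system: 2·y_collating + 5·y_cutting = 17 and 2·y_collating + 6·y_cutting = 18.
→ y_collating = 6 and y_cutting = 1.
Reduced cost of cards: c₃ − yᵀa₃ = 15 − (6·3 + 1·5) = 15 − 23 = -8.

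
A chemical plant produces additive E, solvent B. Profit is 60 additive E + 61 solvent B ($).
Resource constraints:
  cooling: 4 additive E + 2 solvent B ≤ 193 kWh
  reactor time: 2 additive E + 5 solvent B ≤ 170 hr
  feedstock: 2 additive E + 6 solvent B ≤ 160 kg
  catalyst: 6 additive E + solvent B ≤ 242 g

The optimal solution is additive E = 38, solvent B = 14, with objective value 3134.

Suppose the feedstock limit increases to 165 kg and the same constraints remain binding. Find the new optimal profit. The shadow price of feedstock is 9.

3179

Δb = 5, so new z* = 3134 + (9)·(5) = 3134 + 45 = 3179.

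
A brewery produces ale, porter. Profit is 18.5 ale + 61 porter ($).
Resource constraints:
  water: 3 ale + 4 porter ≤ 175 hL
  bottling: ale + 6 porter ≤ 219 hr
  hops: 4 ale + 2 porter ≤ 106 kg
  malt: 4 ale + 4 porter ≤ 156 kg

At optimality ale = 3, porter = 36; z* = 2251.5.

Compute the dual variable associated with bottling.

Check each constraint at x*: water 153/175 (slack 22); bottling 219/219 (tight); hops 84/106 (slack 22); malt 156/156 (tight).
Slack constraints have shadow price 0 (complementary slackness).
The binding rows give the dual system: 1·y_bottling + 4·y_malt = 18.5 and 6·y_bottling + 4·y_malt = 61.
→ y_bottling = 8.5 and y_malt = 2.5.
Shadow price of bottling = 8.5.

8.5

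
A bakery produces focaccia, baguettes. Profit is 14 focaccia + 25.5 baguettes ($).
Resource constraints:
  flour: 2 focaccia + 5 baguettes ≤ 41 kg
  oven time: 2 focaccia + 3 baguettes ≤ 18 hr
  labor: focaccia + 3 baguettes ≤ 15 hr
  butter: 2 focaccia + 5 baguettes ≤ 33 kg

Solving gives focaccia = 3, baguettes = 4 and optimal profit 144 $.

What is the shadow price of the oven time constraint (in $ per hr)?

Binding: oven time and labor. Non-binding: flour (15 unused), butter (7 unused).
Slack constraints have shadow price 0 (complementary slackness).
Dual feasibility on the basic columns requires 2·y_oven time + 1·y_labor = 14, 3·y_oven time + 3·y_labor = 25.5.
Solving: y_oven time = 5.5, y_labor = 3.
Shadow price of oven time = 5.5.

5.5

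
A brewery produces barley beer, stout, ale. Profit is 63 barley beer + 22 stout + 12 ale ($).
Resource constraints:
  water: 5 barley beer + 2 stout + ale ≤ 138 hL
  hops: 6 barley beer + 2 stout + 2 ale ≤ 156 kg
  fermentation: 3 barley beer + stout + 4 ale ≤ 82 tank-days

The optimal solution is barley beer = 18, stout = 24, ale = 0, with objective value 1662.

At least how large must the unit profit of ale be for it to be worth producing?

Check each constraint at x*: water 138/138 (tight); hops 156/156 (tight); fermentation 78/82 (slack 4).
Slack constraints have shadow price 0 (complementary slackness).
Dual feasibility on the basic columns requires 5·y_water + 6·y_hops = 63, 2·y_water + 2·y_hops = 22.
→ y_water = 3 and y_hops = 8.
ale enters the basis when its profit ≥ yᵀa₃ = 3·1 + 8·2 = 19.

19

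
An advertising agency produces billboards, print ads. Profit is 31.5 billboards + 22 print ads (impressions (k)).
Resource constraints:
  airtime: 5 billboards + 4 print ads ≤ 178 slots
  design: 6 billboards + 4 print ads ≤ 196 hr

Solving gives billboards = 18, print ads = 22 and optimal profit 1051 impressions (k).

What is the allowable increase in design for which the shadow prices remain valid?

17.6

Binding constraints: airtime, design. The basis is B = [[5,4],[6,4]] with det -4.
Per unit increase in design, x* moves by d = (1, -1.25).
The basis stays optimal until print ads reaches 0; allowable increase = 17.6 hr.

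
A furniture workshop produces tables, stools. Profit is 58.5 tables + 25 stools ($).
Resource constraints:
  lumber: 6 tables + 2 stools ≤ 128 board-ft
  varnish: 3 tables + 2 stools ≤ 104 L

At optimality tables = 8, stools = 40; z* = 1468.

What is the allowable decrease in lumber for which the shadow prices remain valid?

Binding constraints: lumber, varnish. The basis is B = [[6,2],[3,2]] with det 6.
Per unit decrease in lumber, x* moves by d = (-0.3333, 0.5).
The basis stays optimal until tables reaches 0; allowable decrease = 24 board-ft.

24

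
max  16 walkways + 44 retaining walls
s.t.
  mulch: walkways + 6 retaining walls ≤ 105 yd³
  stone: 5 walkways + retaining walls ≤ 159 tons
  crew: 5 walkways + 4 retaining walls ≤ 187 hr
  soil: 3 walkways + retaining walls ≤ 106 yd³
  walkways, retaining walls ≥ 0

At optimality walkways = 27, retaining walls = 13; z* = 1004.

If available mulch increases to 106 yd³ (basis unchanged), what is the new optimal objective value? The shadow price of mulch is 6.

Δb = 1, so new z* = 1004 + (6)·(1) = 1004 + 6 = 1010.

1010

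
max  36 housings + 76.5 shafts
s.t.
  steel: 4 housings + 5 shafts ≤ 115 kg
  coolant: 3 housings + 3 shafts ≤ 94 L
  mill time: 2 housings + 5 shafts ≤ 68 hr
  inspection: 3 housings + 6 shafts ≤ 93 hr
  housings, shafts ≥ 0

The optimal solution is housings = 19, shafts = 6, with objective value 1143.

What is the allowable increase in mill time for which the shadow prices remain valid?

Binding constraints: mill time, inspection. The basis is B = [[2,5],[3,6]] with det -3.
Per unit increase in mill time, x* moves by d = (-2, 1).
The basis stays optimal until housings reaches 0; allowable increase = 9.5 hr.

9.5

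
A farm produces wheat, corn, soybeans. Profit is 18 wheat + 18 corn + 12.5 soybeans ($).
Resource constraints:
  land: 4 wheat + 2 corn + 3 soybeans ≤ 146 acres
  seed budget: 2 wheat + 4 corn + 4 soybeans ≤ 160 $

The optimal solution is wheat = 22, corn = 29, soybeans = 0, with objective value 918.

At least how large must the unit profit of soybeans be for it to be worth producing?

Check each constraint at x*: land 146/146 (tight); seed budget 160/160 (tight).
The binding rows give the dual system: 4·y_land + 2·y_seed budget = 18 and 2·y_land + 4·y_seed budget = 18.
→ y_land = 3 and y_seed budget = 3.
soybeans enters the basis when its profit ≥ yᵀa₃ = 3·3 + 3·4 = 21.

21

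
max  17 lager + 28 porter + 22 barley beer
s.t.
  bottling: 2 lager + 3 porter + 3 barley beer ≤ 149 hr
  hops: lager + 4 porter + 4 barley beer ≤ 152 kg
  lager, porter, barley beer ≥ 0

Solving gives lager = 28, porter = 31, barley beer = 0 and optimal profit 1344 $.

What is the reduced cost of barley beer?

Both bottling and hops are binding at x*.
The binding rows give the dual system: 2·y_bottling + 1·y_hops = 17 and 3·y_bottling + 4·y_hops = 28.
This yields shadow prices y_bottling = 8, y_hops = 1.
Reduced cost of barley beer: c₃ − yᵀa₃ = 22 − (8·3 + 1·4) = 22 − 28 = -6.

-6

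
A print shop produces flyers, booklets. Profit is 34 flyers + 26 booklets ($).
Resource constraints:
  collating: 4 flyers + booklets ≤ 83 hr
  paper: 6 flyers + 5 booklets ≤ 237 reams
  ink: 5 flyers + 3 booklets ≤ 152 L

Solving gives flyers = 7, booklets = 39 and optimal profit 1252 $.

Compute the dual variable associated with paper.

4

Binding: paper and ink. Non-binding: collating (16 unused).
Since collating is not tight, its dual is 0.
From A_Bᵀ y = c: 6·y_paper + 5·y_ink = 34; 5·y_paper + 3·y_ink = 26.
This yields shadow prices y_paper = 4, y_ink = 2.
Shadow price of paper = 4.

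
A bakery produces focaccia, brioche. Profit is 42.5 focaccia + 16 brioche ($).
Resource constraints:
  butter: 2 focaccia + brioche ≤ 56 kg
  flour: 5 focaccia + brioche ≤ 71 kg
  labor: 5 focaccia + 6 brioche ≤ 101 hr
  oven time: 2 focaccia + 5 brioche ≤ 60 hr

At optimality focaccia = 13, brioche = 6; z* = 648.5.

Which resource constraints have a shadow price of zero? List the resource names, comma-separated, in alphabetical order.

butter, oven time

butter: 32/56 (slack 24)
flour: 71/71 (binding)
labor: 101/101 (binding)
oven time: 56/60 (slack 4)
By complementary slackness, a constraint with positive slack has shadow price 0 → butter, oven time.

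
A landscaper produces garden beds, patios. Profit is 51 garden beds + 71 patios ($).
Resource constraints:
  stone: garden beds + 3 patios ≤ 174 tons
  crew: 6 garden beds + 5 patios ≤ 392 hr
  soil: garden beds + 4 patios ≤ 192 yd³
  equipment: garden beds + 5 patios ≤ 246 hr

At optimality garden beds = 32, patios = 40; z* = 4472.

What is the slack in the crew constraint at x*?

crew used = 6·32 + 5·40 = 392; slack = 392 − 392 = 0.

0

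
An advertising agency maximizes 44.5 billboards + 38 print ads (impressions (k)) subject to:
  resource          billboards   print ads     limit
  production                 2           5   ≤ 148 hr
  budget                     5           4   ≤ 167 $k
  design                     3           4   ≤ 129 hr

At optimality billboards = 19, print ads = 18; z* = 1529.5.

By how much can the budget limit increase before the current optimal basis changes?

48

Binding constraints: budget, design. The basis is B = [[5,4],[3,4]] with det 8.
Per unit increase in budget, x* moves by d = (0.5, -0.375).
The basis stays optimal until print ads reaches 0; allowable increase = 48 $k.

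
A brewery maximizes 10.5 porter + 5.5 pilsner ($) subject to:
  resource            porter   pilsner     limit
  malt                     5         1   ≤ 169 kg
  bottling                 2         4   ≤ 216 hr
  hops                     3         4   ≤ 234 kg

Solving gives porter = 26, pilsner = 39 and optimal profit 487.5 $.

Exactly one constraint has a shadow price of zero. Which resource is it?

malt: 169/169 (binding)
bottling: 208/216 (slack 8)
hops: 234/234 (binding)
By complementary slackness, a constraint with positive slack has shadow price 0 → bottling.

bottling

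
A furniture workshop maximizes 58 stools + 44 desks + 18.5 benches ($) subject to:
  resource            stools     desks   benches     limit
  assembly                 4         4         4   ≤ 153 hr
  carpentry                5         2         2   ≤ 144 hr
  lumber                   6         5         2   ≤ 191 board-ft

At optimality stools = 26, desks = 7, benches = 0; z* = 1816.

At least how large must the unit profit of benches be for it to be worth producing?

Check each constraint at x*: assembly 132/153 (slack 21); carpentry 144/144 (tight); lumber 191/191 (tight).
Slack constraints have shadow price 0 (complementary slackness).
Dual feasibility on the basic columns requires 5·y_carpentry + 6·y_lumber = 58, 2·y_carpentry + 5·y_lumber = 44.
→ y_carpentry = 2 and y_lumber = 8.
benches enters the basis when its profit ≥ yᵀa₃ = 2·2 + 8·2 = 20.

20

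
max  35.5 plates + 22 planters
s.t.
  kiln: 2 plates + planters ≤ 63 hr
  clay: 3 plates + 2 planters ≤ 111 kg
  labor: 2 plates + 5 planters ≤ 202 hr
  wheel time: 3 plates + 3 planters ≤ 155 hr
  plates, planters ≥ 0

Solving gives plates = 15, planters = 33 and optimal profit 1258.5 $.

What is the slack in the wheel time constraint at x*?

11

wheel time used = 3·15 + 3·33 = 144; slack = 155 − 144 = 11.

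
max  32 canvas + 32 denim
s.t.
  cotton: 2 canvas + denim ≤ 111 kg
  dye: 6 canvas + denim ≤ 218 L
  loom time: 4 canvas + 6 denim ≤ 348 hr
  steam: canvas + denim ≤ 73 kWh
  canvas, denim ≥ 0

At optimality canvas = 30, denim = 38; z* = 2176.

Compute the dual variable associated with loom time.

5

Check each constraint at x*: cotton 98/111 (slack 13); dye 218/218 (tight); loom time 348/348 (tight); steam 68/73 (slack 5).
Since cotton, steam are not tight, their duals are 0.
The binding rows give the dual system: 6·y_dye + 4·y_loom time = 32 and 1·y_dye + 6·y_loom time = 32.
Solving: y_dye = 2, y_loom time = 5.
Shadow price of loom time = 5.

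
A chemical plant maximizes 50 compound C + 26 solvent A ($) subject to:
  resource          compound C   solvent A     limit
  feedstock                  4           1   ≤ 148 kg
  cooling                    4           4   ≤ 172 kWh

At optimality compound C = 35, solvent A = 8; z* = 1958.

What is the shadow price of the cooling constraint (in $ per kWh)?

4.5

Both feedstock and cooling are binding at x*.
From A_Bᵀ y = c: 4·y_feedstock + 4·y_cooling = 50; 1·y_feedstock + 4·y_cooling = 26.
This yields shadow prices y_feedstock = 8, y_cooling = 4.5.
Shadow price of cooling = 4.5.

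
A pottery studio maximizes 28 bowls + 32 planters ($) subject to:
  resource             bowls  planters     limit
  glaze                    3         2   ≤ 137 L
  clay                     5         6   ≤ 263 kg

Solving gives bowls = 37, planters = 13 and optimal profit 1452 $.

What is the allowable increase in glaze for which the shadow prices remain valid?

20.8

Binding constraints: glaze, clay. The basis is B = [[3,2],[5,6]] with det 8.
Per unit increase in glaze, x* moves by d = (0.75, -0.625).
The basis stays optimal until planters reaches 0; allowable increase = 20.8 L.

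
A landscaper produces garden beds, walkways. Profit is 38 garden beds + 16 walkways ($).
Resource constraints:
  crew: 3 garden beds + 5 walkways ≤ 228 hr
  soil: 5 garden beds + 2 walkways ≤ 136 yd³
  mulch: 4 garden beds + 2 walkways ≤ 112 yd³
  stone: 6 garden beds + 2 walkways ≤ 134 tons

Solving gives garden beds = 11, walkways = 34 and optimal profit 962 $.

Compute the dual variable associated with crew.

Check each constraint at x*: crew 203/228 (slack 25); soil 123/136 (slack 13); mulch 112/112 (tight); stone 134/134 (tight).
Slack constraints have shadow price 0 (complementary slackness).
Dual feasibility on the basic columns requires 4·y_mulch + 6·y_stone = 38, 2·y_mulch + 2·y_stone = 16.
→ y_mulch = 5 and y_stone = 3.
Shadow price of crew = 0.

0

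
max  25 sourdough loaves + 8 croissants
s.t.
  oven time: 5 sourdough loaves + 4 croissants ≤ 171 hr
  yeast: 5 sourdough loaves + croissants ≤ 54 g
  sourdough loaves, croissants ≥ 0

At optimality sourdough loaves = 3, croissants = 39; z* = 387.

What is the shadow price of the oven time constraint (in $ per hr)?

1

At the optimum: oven time uses 171 of 171 (binding); yeast uses 54 of 54 (binding).
From A_Bᵀ y = c: 5·y_oven time + 5·y_yeast = 25; 4·y_oven time + 1·y_yeast = 8.
This yields shadow prices y_oven time = 1, y_yeast = 4.
Shadow price of oven time = 1.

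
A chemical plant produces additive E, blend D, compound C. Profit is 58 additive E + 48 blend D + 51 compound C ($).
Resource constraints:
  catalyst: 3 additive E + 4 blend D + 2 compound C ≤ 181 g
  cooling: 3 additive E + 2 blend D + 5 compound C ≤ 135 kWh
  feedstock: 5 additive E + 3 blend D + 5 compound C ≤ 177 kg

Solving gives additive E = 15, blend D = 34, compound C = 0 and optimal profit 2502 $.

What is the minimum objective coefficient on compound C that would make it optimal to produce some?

52

Binding: catalyst and feedstock. Non-binding: cooling (22 unused).
Since cooling is not tight, its dual is 0.
From A_Bᵀ y = c: 3·y_catalyst + 5·y_feedstock = 58; 4·y_catalyst + 3·y_feedstock = 48.
Solving: y_catalyst = 6, y_feedstock = 8.
compound C enters the basis when its profit ≥ yᵀa₃ = 6·2 + 8·5 = 52.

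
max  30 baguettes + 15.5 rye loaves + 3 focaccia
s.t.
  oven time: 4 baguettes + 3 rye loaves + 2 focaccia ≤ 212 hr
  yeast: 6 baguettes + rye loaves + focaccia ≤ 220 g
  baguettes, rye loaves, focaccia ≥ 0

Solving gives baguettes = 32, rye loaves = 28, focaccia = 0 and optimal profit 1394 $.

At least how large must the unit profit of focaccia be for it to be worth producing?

11

Both oven time and yeast are binding at x*.
Dual feasibility on the basic columns requires 4·y_oven time + 6·y_yeast = 30, 3·y_oven time + 1·y_yeast = 15.5.
→ y_oven time = 4.5 and y_yeast = 2.
focaccia enters the basis when its profit ≥ yᵀa₃ = 4.5·2 + 2·1 = 11.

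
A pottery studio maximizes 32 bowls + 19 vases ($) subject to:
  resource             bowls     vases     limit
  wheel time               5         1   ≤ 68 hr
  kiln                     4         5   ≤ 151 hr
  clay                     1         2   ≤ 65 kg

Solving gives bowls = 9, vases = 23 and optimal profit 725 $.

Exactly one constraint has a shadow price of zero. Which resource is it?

clay

wheel time: 68/68 (binding)
kiln: 151/151 (binding)
clay: 55/65 (slack 10)
By complementary slackness, a constraint with positive slack has shadow price 0 → clay.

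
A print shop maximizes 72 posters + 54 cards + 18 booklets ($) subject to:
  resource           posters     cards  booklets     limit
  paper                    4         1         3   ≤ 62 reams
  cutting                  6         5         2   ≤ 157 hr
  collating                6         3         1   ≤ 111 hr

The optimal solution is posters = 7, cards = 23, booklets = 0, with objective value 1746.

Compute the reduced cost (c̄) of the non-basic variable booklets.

Check each constraint at x*: paper 51/62 (slack 11); cutting 157/157 (tight); collating 111/111 (tight).
Slack constraints have shadow price 0 (complementary slackness).
From A_Bᵀ y = c: 6·y_cutting + 6·y_collating = 72; 5·y_cutting + 3·y_collating = 54.
→ y_cutting = 9 and y_collating = 3.
Reduced cost of booklets: c₃ − yᵀa₃ = 18 − (9·2 + 3·1) = 18 − 21 = -3.

-3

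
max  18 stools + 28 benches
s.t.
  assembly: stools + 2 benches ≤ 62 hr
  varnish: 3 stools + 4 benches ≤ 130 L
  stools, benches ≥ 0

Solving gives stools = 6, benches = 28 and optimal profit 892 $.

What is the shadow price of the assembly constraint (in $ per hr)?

6

Check each constraint at x*: assembly 62/62 (tight); varnish 130/130 (tight).
Dual feasibility on the basic columns requires 1·y_assembly + 3·y_varnish = 18, 2·y_assembly + 4·y_varnish = 28.
→ y_assembly = 6 and y_varnish = 4.
Shadow price of assembly = 6.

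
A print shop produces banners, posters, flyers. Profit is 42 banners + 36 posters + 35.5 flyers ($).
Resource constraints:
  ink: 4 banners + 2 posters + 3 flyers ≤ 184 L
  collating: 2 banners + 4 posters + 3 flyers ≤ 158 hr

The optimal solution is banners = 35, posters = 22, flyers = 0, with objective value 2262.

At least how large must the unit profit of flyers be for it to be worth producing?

39

At the optimum: ink uses 184 of 184 (binding); collating uses 158 of 158 (binding).
The binding rows give the dual system: 4·y_ink + 2·y_collating = 42 and 2·y_ink + 4·y_collating = 36.
This yields shadow prices y_ink = 8, y_collating = 5.
flyers enters the basis when its profit ≥ yᵀa₃ = 8·3 + 5·3 = 39.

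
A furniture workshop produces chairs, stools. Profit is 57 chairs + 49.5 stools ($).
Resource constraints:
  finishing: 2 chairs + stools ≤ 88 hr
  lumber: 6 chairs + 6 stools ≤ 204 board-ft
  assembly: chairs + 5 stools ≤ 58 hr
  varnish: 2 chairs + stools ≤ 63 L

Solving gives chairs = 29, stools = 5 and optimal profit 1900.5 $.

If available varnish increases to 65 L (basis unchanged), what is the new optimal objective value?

1915.5

Binding: lumber and varnish. Non-binding: finishing (25 unused), assembly (4 unused).
Since finishing, assembly are not tight, their duals are 0.
The binding rows give the dual system: 6·y_lumber + 2·y_varnish = 57 and 6·y_lumber + 1·y_varnish = 49.5.
Solving: y_lumber = 7, y_varnish = 7.5.
Δz = y_varnish·Δb = 7.5 × (2) = 15, so new z* = 1900.5 + 15 = 1915.5.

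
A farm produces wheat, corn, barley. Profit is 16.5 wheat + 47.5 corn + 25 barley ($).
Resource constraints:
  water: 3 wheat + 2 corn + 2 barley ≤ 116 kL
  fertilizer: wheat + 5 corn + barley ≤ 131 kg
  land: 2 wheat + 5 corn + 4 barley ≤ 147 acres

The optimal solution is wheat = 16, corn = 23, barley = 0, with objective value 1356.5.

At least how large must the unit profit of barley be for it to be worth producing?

30.5

At the optimum: water uses 94 of 116 (slack = 22); fertilizer uses 131 of 131 (binding); land uses 147 of 147 (binding).
Slack constraints have shadow price 0 (complementary slackness).
The binding rows give the dual system: 1·y_fertilizer + 2·y_land = 16.5 and 5·y_fertilizer + 5·y_land = 47.5.
Solving: y_fertilizer = 2.5, y_land = 7.
barley enters the basis when its profit ≥ yᵀa₃ = 2.5·1 + 7·4 = 30.5.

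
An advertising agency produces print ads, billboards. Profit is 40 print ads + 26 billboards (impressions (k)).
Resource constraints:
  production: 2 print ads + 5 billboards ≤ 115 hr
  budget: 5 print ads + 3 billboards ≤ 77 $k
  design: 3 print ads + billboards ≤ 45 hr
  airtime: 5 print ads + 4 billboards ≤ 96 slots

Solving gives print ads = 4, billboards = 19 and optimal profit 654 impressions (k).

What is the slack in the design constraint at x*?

design used = 3·4 + 1·19 = 31; slack = 45 − 31 = 14.

14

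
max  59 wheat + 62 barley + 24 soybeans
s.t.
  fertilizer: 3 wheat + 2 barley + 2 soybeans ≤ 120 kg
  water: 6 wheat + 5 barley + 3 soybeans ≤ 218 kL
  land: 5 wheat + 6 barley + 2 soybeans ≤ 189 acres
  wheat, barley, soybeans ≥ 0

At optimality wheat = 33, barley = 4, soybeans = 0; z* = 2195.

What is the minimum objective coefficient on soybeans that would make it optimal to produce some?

26

Check each constraint at x*: fertilizer 107/120 (slack 13); water 218/218 (tight); land 189/189 (tight).
By complementary slackness, y = 0 for the non-binding constraint.
The binding rows give the dual system: 6·y_water + 5·y_land = 59 and 5·y_water + 6·y_land = 62.
This yields shadow prices y_water = 4, y_land = 7.
soybeans enters the basis when its profit ≥ yᵀa₃ = 4·3 + 7·2 = 26.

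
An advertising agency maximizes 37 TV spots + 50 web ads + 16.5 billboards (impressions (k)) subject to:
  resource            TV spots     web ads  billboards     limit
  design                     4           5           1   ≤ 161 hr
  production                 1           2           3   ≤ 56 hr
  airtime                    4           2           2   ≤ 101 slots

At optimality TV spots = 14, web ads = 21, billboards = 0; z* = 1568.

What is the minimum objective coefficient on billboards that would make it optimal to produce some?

Check each constraint at x*: design 161/161 (tight); production 56/56 (tight); airtime 98/101 (slack 3).
Since airtime is not tight, its dual is 0.
Dual feasibility on the basic columns requires 4·y_design + 1·y_production = 37, 5·y_design + 2·y_production = 50.
This yields shadow prices y_design = 8, y_production = 5.
billboards enters the basis when its profit ≥ yᵀa₃ = 8·1 + 5·3 = 23.

23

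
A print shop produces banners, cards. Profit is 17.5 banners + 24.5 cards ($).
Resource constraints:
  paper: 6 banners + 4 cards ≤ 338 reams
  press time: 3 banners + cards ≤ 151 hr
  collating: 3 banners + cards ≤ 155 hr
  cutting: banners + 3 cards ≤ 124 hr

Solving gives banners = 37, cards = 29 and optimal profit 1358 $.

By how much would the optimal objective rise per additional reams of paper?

Check each constraint at x*: paper 338/338 (tight); press time 140/151 (slack 11); collating 140/155 (slack 15); cutting 124/124 (tight).
By complementary slackness, y = 0 for the non-binding constraints.
Dual feasibility on the basic columns requires 6·y_paper + 1·y_cutting = 17.5, 4·y_paper + 3·y_cutting = 24.5.
Solving: y_paper = 2, y_cutting = 5.5.
Shadow price of paper = 2.

2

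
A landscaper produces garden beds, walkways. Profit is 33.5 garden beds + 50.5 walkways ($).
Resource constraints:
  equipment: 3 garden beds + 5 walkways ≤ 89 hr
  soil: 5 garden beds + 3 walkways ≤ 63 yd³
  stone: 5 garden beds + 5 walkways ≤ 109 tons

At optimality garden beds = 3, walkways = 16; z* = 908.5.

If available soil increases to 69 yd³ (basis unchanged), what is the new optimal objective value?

Binding: equipment and soil. Non-binding: stone (14 unused).
Since stone is not tight, its dual is 0.
Dual feasibility on the basic columns requires 3·y_equipment + 5·y_soil = 33.5, 5·y_equipment + 3·y_soil = 50.5.
This yields shadow prices y_equipment = 9.5, y_soil = 1.
Δz = y_soil·Δb = 1 × (6) = 6, so new z* = 908.5 + 6 = 914.5.

914.5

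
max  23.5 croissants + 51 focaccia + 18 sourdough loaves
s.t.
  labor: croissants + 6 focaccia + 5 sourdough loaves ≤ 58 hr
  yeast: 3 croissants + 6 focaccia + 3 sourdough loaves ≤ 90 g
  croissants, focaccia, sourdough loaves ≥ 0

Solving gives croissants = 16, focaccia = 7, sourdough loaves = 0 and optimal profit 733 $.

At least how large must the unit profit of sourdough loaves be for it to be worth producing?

Both labor and yeast are binding at x*.
Dual feasibility on the basic columns requires 1·y_labor + 3·y_yeast = 23.5, 6·y_labor + 6·y_yeast = 51.
This yields shadow prices y_labor = 1, y_yeast = 7.5.
sourdough loaves enters the basis when its profit ≥ yᵀa₃ = 1·5 + 7.5·3 = 27.5.

27.5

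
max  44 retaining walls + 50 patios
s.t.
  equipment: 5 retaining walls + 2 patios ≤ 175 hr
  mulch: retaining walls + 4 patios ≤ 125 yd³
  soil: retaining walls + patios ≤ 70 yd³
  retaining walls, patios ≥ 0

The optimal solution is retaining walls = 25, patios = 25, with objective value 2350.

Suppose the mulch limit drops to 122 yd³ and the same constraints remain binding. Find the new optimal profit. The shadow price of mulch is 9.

Δb = -3, so new z* = 2350 + (9)·(-3) = 2350 − 27 = 2323.

2323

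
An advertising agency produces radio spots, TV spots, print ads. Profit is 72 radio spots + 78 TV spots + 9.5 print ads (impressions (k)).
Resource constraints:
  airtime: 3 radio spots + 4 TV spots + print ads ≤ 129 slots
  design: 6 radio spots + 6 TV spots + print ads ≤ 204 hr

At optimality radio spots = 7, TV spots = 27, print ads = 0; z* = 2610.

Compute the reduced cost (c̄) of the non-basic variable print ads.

-5.5

Both airtime and design are binding at x*.
The binding rows give the dual system: 3·y_airtime + 6·y_design = 72 and 4·y_airtime + 6·y_design = 78.
This yields shadow prices y_airtime = 6, y_design = 9.
Reduced cost of print ads: c₃ − yᵀa₃ = 9.5 − (6·1 + 9·1) = 9.5 − 15 = -5.5.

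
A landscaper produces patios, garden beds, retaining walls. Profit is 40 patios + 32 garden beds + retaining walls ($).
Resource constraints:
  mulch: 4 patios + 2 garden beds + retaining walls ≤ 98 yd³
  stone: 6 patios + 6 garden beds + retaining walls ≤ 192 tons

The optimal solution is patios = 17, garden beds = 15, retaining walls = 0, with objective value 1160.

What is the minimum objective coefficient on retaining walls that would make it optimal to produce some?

8

Check each constraint at x*: mulch 98/98 (tight); stone 192/192 (tight).
The binding rows give the dual system: 4·y_mulch + 6·y_stone = 40 and 2·y_mulch + 6·y_stone = 32.
→ y_mulch = 4 and y_stone = 4.
retaining walls enters the basis when its profit ≥ yᵀa₃ = 4·1 + 4·1 = 8.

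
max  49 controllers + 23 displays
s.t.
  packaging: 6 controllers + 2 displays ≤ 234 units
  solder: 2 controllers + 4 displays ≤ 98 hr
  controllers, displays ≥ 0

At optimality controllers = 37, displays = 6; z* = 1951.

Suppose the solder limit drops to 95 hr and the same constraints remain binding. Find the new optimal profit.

Check each constraint at x*: packaging 234/234 (tight); solder 98/98 (tight).
From A_Bᵀ y = c: 6·y_packaging + 2·y_solder = 49; 2·y_packaging + 4·y_solder = 23.
This yields shadow prices y_packaging = 7.5, y_solder = 2.
Δz = y_solder·Δb = 2 × (-3) = -6, so new z* = 1951 − 6 = 1945.

1945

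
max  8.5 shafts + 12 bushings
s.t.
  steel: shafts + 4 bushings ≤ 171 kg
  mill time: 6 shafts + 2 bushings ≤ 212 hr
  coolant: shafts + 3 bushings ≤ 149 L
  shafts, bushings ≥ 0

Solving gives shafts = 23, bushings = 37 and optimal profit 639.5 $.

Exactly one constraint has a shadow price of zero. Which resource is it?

coolant

steel: 171/171 (binding)
mill time: 212/212 (binding)
coolant: 134/149 (slack 15)
By complementary slackness, a constraint with positive slack has shadow price 0 → coolant.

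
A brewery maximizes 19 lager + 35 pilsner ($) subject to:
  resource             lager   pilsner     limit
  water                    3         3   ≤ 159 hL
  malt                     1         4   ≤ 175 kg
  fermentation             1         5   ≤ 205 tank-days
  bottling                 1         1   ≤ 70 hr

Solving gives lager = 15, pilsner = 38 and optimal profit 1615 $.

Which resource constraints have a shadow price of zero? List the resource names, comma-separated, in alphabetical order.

water: 159/159 (binding)
malt: 167/175 (slack 8)
fermentation: 205/205 (binding)
bottling: 53/70 (slack 17)
By complementary slackness, a constraint with positive slack has shadow price 0 → bottling, malt.

bottling, malt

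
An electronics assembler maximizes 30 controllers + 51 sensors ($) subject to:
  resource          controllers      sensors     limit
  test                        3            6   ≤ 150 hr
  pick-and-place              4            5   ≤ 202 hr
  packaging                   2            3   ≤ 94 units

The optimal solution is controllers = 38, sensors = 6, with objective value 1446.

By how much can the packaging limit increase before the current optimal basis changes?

6

Binding constraints: test, packaging. The basis is B = [[3,6],[2,3]] with det -3.
Per unit increase in packaging, x* moves by d = (2, -1).
The basis stays optimal until sensors reaches 0; allowable increase = 6 units.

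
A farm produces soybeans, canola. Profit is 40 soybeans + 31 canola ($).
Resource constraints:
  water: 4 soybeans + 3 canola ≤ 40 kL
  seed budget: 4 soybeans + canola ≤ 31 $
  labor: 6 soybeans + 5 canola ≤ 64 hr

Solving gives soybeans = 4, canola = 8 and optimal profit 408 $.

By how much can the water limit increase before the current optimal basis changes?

Binding constraints: water, labor. The basis is B = [[4,3],[6,5]] with det 2.
Per unit increase in water, x* moves by d = (2.5, -3).
The basis stays optimal until seed budget becomes binding; allowable increase = 1 kL.

1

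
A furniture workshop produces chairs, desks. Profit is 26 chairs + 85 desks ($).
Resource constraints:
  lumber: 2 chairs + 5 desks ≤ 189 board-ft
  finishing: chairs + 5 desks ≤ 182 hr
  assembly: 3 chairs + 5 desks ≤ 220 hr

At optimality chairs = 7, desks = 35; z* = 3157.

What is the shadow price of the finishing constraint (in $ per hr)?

8

Binding: lumber and finishing. Non-binding: assembly (24 unused).
Slack constraints have shadow price 0 (complementary slackness).
The binding rows give the dual system: 2·y_lumber + 1·y_finishing = 26 and 5·y_lumber + 5·y_finishing = 85.
This yields shadow prices y_lumber = 9, y_finishing = 8.
Shadow price of finishing = 8.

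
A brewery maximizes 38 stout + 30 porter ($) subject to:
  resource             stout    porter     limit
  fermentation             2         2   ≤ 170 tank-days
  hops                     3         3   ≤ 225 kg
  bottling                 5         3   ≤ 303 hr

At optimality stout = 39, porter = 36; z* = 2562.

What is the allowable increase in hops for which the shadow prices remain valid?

Binding constraints: hops, bottling. The basis is B = [[3,3],[5,3]] with det -6.
Per unit increase in hops, x* moves by d = (-0.5, 0.8333).
The basis stays optimal until fermentation becomes binding; allowable increase = 30 kg.

30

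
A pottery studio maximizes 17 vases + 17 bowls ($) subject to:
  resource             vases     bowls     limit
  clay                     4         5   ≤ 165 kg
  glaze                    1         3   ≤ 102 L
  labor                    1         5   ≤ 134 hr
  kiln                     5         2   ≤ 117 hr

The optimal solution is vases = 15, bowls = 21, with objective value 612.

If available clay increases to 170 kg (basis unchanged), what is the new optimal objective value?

At the optimum: clay uses 165 of 165 (binding); glaze uses 78 of 102 (slack = 24); labor uses 120 of 134 (slack = 14); kiln uses 117 of 117 (binding).
Slack constraints have shadow price 0 (complementary slackness).
Dual feasibility on the basic columns requires 4·y_clay + 5·y_kiln = 17, 5·y_clay + 2·y_kiln = 17.
Solving: y_clay = 3, y_kiln = 1.
Δz = y_clay·Δb = 3 × (5) = 15, so new z* = 612 + 15 = 627.

627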